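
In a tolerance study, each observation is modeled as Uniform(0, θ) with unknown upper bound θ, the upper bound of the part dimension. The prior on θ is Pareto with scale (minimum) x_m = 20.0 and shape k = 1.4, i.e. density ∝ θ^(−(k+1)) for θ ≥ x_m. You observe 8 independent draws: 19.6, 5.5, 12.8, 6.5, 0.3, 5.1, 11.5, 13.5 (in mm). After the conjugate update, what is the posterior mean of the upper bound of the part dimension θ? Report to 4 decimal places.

22.3810

A Pareto(scale x_m, shape k) prior on the upper bound θ of Uniform(0, θ) is conjugate: posterior is Pareto(max(x_m, max xᵢ), k + n).
Sample maximum = 19.6; prior scale x_m = 20.0 → posterior scale = max = 20.0.
Posterior shape = 1.4 + 8 = 9.4.
E[θ|data] = k·x_m/(k−1) = 9.4·20.0/8.4 = 22.3810.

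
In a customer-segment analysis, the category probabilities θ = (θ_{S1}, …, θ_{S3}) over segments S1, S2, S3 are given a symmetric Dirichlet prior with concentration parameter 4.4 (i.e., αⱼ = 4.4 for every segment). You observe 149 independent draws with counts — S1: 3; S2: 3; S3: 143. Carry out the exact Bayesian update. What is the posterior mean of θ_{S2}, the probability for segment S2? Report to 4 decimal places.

0.0456

The Dirichlet prior is conjugate to the Multinomial likelihood: each posterior αⱼ = prior αⱼ + observed count nⱼ.
Posterior concentration: (7.4, 7.4, 147.4), total = 162.2.
E[θ_{S2}|data] = α_{S2}/Σα = 7.4/162.2 = 0.0456.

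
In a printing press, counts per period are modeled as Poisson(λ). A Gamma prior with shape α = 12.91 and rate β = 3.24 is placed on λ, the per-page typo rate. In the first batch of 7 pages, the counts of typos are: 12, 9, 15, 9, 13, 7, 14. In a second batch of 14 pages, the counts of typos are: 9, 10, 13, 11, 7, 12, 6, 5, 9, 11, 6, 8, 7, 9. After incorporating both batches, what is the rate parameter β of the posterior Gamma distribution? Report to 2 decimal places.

24.24

With a Gamma(shape α, rate β) prior, the Poisson likelihood is conjugate: the posterior is Gamma(α + ΣXᵢ, β + n).
Batch 1: sum of counts S = 79 over n = 7 pages.
After batch 1: Gamma(α+S, β+n) = Gamma(12.91+79, 3.24+7) = Gamma(91.91, 10.24).
Batch 2: sum of counts S = 123 over n = 14 pages.
After batch 2: Gamma(α+S, β+n) = Gamma(91.91+123, 10.24+14) = Gamma(214.91, 24.24).
Posterior β = 24.24.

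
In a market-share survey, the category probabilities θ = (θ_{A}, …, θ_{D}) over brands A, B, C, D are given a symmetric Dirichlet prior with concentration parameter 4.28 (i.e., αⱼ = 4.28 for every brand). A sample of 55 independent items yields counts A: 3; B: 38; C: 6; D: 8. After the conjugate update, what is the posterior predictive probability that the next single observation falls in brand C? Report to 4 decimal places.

0.1425

The Dirichlet prior is conjugate to the Multinomial likelihood: each posterior αⱼ = prior αⱼ + observed count nⱼ.
Posterior concentration: (7.28, 42.28, 10.28, 12.28), total = 72.12.
P(next = C | data) = α_{C}/Σα = 0.1425.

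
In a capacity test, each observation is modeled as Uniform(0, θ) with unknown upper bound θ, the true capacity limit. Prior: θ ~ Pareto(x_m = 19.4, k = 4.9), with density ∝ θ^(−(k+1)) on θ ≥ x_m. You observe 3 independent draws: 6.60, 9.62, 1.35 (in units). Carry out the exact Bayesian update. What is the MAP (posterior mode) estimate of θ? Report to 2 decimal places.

19.40

A Pareto(scale x_m, shape k) prior on the upper bound θ of Uniform(0, θ) is conjugate: posterior is Pareto(max(x_m, max xᵢ), k + n).
Sample maximum = 9.62; prior scale x_m = 19.4 → posterior scale = max = 19.40.
Posterior shape = 4.9 + 3 = 7.9.
The Pareto density is decreasing on [x_m, ∞), so the mode is x_m = 19.40.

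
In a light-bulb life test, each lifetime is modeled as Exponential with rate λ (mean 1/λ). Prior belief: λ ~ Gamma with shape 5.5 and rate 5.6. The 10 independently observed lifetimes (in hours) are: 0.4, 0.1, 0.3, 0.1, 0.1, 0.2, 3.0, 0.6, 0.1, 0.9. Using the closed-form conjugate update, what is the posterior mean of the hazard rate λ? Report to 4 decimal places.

With a Gamma(shape α, rate β) prior on the exponential rate λ, the posterior after n observations with total T = Σxᵢ is Gamma(α+n, β+T).
Sum of observations T = 5.8 hours; n = 10.
Posterior: Gamma(5.5+10, 5.6+5.8) = Gamma(15.5, 11.4).
Posterior mean of λ = α/β = 15.5/11.4 = 1.3596.

1.3596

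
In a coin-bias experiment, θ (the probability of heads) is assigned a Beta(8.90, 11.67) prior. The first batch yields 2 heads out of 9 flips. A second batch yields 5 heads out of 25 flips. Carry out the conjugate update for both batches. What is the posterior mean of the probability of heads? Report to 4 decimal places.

0.2914

The Beta prior is conjugate to a Binomial/Bernoulli likelihood; the update adds successes to α and failures to β.
After batch 1: Beta(8.90+2, 11.67+7) = Beta(10.90, 18.67).
After batch 2: Beta(10.90+5, 18.67+20) = Beta(15.90, 38.67).
Posterior mean = α/(α+β) = 15.90/54.57 = 0.2914.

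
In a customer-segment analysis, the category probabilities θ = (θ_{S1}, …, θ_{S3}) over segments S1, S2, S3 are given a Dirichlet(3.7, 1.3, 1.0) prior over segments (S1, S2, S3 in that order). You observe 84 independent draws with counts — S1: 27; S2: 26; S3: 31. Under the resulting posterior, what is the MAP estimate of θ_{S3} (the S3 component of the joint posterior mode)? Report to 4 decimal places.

The Dirichlet prior is conjugate to the Multinomial likelihood: each posterior αⱼ = prior αⱼ + observed count nⱼ.
Posterior concentration: (30.7, 27.3, 32.0), total = 90.0.
Joint mode component: (α_{S3}−1)/(Σα−K) = 31.0/87.0 = 0.3563.

0.3563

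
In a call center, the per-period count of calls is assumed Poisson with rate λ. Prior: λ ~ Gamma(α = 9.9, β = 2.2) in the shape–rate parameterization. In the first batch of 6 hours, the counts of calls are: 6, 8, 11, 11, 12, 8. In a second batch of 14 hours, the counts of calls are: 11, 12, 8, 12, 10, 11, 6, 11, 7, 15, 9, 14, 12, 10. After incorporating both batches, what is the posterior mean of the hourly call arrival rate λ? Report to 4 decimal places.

9.6351

With a Gamma(shape α, rate β) prior, the Poisson likelihood is conjugate: the posterior is Gamma(α + ΣXᵢ, β + n).
Batch 1: sum of counts S = 56 over n = 6 hours.
After batch 1: Gamma(α+S, β+n) = Gamma(9.9+56, 2.2+6) = Gamma(65.9, 8.2).
Batch 2: sum of counts S = 148 over n = 14 hours.
After batch 2: Gamma(α+S, β+n) = Gamma(65.9+148, 8.2+14) = Gamma(213.9, 22.2).
Posterior mean = α/β = 213.9/22.2 = 9.6351.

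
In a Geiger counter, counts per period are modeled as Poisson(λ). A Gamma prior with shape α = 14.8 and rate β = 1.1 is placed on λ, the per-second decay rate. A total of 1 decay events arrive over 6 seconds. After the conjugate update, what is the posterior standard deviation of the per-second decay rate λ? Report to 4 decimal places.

0.5598

With a Gamma(shape α, rate β) prior, the Poisson likelihood is conjugate: the posterior is Gamma(α + ΣXᵢ, β + n).
Posterior: Gamma(α+S, β+n) = Gamma(14.8+1, 1.1+6) = Gamma(15.8, 7.1).
SD = √α/β = √15.8/7.1 = 0.5598.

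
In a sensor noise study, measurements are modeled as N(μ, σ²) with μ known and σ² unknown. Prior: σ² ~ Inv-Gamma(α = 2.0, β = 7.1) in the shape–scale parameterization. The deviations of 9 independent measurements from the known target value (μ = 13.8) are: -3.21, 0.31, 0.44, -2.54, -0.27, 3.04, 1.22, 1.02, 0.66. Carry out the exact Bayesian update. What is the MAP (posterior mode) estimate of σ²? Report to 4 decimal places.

With known mean μ and an Inverse-Gamma(α, β) prior on σ², the Normal likelihood is conjugate: posterior is Inv-Gamma(α + n/2, β + Σ(xᵢ−μ)²/2).
Σ(xᵢ−μ)² = (-3.21)² + (0.31)² + (0.44)² + (-2.54)² + (-0.27)² + (3.04)² + (1.22)² + (1.02)² + (0.66)² = 29.3243.
Posterior: Inv-Gamma(2.0 + 9/2, 7.1 + 29.3243/2) = Inv-Gamma(6.50, 21.76215).
Mode = β/(α+1) = 21.76215/7.50 = 2.9016.

2.9016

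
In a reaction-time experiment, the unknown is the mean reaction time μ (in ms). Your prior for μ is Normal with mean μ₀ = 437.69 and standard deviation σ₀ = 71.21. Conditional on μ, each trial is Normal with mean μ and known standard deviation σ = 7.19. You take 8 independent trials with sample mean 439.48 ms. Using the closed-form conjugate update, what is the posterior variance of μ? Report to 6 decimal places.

6.453788

For Normal data with known variance σ², a Normal(μ₀, σ₀²) prior on μ is conjugate. Posterior precision = 1/σ₀² + n/σ²; posterior mean is the precision-weighted average of μ₀ and x̄.
σ₀² = 71.21² = 5070.8641, σ² = 7.19² = 51.6961; σ² + n·σ₀² = 51.6961 + 8·5070.8641 = 40618.6089.
Posterior precision = 1/σ₀² + n/σ² = 1/5070.8641 + 8/51.6961 = (σ² + n·σ₀²)/(σ₀²σ²) = 40618.6089/(5070.8641·51.6961); posterior variance σₙ² = σ₀²σ²/(σ² + n·σ₀²) = 5070.8641·51.6961/40618.6089 = 6.453788.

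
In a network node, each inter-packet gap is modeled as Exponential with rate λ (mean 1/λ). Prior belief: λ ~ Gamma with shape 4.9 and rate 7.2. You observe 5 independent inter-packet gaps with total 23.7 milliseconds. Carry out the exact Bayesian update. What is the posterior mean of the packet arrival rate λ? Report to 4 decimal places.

0.3204

With a Gamma(shape α, rate β) prior on the exponential rate λ, the posterior after n observations with total T = Σxᵢ is Gamma(α+n, β+T).
Posterior: Gamma(4.9+5, 7.2+23.7) = Gamma(9.9, 30.9).
Posterior mean of λ = α/β = 9.9/30.9 = 0.3204.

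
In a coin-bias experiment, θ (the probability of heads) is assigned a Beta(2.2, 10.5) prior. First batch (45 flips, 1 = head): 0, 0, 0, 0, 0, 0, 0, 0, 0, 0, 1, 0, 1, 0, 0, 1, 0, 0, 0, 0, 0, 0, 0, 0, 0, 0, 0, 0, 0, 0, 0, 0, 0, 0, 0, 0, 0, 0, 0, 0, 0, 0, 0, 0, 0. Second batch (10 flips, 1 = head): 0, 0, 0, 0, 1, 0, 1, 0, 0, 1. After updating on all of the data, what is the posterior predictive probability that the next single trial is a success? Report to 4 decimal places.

0.1211

The Beta prior is conjugate to a Binomial/Bernoulli likelihood; the update adds successes to α and failures to β.
After batch 1: Beta(2.2+3, 10.5+42) = Beta(5.2, 52.5).
After batch 2: Beta(5.2+3, 52.5+7) = Beta(8.2, 59.5).
For a single future Bernoulli trial, P(success | data) = α/(α+β) = 0.1211.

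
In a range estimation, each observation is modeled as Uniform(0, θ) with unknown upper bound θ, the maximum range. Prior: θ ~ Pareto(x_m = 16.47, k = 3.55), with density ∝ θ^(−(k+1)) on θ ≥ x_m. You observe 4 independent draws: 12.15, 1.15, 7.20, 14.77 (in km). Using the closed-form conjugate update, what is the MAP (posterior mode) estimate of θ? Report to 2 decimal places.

A Pareto(scale x_m, shape k) prior on the upper bound θ of Uniform(0, θ) is conjugate: posterior is Pareto(max(x_m, max xᵢ), k + n).
Sample maximum = 14.77; prior scale x_m = 16.47 → posterior scale = max = 16.47.
Posterior shape = 3.55 + 4 = 7.55.
The Pareto density is decreasing on [x_m, ∞), so the mode is x_m = 16.47.

16.47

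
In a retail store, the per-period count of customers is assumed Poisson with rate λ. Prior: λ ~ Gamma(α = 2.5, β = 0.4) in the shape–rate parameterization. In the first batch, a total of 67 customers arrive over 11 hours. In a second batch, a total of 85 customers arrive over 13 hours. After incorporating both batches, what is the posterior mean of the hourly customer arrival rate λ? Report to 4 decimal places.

6.3320

With a Gamma(shape α, rate β) prior, the Poisson likelihood is conjugate: the posterior is Gamma(α + ΣXᵢ, β + n).
After batch 1: Gamma(α+S, β+n) = Gamma(2.5+67, 0.4+11) = Gamma(69.5, 11.4).
After batch 2: Gamma(α+S, β+n) = Gamma(69.5+85, 11.4+13) = Gamma(154.5, 24.4).
Posterior mean = α/β = 154.5/24.4 = 6.3320.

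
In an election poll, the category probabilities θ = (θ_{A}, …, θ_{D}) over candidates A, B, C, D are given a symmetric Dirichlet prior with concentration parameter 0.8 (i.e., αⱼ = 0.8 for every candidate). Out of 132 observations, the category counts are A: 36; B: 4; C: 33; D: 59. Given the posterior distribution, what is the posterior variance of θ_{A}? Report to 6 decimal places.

0.001454

The Dirichlet prior is conjugate to the Multinomial likelihood: each posterior αⱼ = prior αⱼ + observed count nⱼ.
Posterior concentration: (36.8, 4.8, 33.8, 59.8), total = 135.2.
Var[θ_j] = α_j(Σα−α_j)/((Σα)²(Σα+1)) = 36.8·98.4/(135.2²·136.2) = 0.001454.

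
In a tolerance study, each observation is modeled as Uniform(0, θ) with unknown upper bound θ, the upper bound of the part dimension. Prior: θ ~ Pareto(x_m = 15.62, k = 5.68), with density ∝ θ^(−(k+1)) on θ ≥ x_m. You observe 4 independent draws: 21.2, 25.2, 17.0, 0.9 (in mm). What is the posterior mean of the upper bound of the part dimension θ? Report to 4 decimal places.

A Pareto(scale x_m, shape k) prior on the upper bound θ of Uniform(0, θ) is conjugate: posterior is Pareto(max(x_m, max xᵢ), k + n).
Sample maximum = 25.2; prior scale x_m = 15.62 → posterior scale = max = 25.20.
Posterior shape = 5.68 + 4 = 9.68.
E[θ|data] = k·x_m/(k−1) = 9.68·25.20/8.68 = 28.1032.

28.1032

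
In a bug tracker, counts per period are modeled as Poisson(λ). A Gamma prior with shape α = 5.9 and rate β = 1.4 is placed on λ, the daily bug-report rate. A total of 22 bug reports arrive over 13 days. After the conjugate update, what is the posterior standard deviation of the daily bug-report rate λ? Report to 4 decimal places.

With a Gamma(shape α, rate β) prior, the Poisson likelihood is conjugate: the posterior is Gamma(α + ΣXᵢ, β + n).
Posterior: Gamma(α+S, β+n) = Gamma(5.9+22, 1.4+13) = Gamma(27.9, 14.4).
SD = √α/β = √27.9/14.4 = 0.3668.

0.3668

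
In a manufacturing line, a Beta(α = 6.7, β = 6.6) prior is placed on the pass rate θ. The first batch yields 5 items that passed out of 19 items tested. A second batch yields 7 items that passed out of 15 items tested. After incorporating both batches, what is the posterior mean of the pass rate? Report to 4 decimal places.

The Beta prior is conjugate to a Binomial/Bernoulli likelihood; the update adds successes to α and failures to β.
After batch 1: Beta(6.7+5, 6.6+14) = Beta(11.7, 20.6).
After batch 2: Beta(11.7+7, 20.6+8) = Beta(18.7, 28.6).
Posterior mean = α/(α+β) = 18.7/47.3 = 0.3953.

0.3953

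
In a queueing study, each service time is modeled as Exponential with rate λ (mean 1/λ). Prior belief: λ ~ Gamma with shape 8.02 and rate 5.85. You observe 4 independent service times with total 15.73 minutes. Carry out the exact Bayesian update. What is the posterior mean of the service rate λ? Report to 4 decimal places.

0.5570

With a Gamma(shape α, rate β) prior on the exponential rate λ, the posterior after n observations with total T = Σxᵢ is Gamma(α+n, β+T).
Posterior: Gamma(8.02+4, 5.85+15.73) = Gamma(12.02, 21.58).
Posterior mean of λ = α/β = 12.02/21.58 = 0.5570.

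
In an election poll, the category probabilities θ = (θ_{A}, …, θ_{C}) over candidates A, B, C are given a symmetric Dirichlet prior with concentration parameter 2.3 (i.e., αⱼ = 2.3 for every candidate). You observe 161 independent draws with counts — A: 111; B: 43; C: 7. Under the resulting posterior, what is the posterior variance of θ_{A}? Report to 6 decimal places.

0.001299

The Dirichlet prior is conjugate to the Multinomial likelihood: each posterior αⱼ = prior αⱼ + observed count nⱼ.
Posterior concentration: (113.3, 45.3, 9.3), total = 167.9.
Var[θ_j] = α_j(Σα−α_j)/((Σα)²(Σα+1)) = 113.3·54.6/(167.9²·168.9) = 0.001299.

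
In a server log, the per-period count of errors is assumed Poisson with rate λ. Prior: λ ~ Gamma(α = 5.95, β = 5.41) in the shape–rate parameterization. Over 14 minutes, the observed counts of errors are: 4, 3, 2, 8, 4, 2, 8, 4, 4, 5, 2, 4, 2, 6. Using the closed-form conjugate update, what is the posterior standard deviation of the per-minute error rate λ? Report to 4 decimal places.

With a Gamma(shape α, rate β) prior, the Poisson likelihood is conjugate: the posterior is Gamma(α + ΣXᵢ, β + n).
Sum of counts S = 58 over n = 14 minutes.
Posterior: Gamma(α+S, β+n) = Gamma(5.95+58, 5.41+14) = Gamma(63.95, 19.41).
SD = √α/β = √63.95/19.41 = 0.4120.

0.4120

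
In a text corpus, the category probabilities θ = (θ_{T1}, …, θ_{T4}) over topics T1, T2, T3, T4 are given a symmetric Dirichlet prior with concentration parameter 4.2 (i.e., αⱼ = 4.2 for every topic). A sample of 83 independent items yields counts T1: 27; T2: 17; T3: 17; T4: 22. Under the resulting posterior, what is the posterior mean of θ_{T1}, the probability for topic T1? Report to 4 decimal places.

The Dirichlet prior is conjugate to the Multinomial likelihood: each posterior αⱼ = prior αⱼ + observed count nⱼ.
Posterior concentration: (31.2, 21.2, 21.2, 26.2), total = 99.8.
E[θ_{T1}|data] = α_{T1}/Σα = 31.2/99.8 = 0.3126.

0.3126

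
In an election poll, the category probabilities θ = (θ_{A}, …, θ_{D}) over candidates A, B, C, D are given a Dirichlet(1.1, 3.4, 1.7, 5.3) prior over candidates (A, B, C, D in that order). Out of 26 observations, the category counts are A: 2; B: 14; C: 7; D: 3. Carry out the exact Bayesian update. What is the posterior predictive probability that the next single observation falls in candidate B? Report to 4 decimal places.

The Dirichlet prior is conjugate to the Multinomial likelihood: each posterior αⱼ = prior αⱼ + observed count nⱼ.
Posterior concentration: (3.1, 17.4, 8.7, 8.3), total = 37.5.
P(next = B | data) = α_{B}/Σα = 0.4640.

0.4640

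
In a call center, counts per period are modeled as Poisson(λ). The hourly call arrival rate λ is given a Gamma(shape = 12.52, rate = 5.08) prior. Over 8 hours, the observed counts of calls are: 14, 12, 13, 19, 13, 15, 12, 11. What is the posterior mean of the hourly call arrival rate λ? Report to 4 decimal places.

With a Gamma(shape α, rate β) prior, the Poisson likelihood is conjugate: the posterior is Gamma(α + ΣXᵢ, β + n).
Sum of counts S = 109 over n = 8 hours.
Posterior: Gamma(α+S, β+n) = Gamma(12.52+109, 5.08+8) = Gamma(121.52, 13.08).
Posterior mean = α/β = 121.52/13.08 = 9.2905.

9.2905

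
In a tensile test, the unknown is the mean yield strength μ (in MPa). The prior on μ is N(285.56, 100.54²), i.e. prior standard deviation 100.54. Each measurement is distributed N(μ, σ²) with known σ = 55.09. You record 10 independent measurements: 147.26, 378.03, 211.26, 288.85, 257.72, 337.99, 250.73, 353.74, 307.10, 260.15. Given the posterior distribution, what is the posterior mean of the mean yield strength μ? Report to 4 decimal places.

For Normal data with known variance σ², a Normal(μ₀, σ₀²) prior on μ is conjugate. Posterior precision = 1/σ₀² + n/σ²; posterior mean is the precision-weighted average of μ₀ and x̄.
Σxᵢ = 147.26 + 378.03 + 211.26 + 288.85 + 257.72 + 337.99 + 250.73 + 353.74 + 307.10 + 260.15 = 2792.83, so n·x̄ = 2792.83.
σ₀² = 100.54² = 10108.2916, σ² = 55.09² = 3034.9081; σ² + n·σ₀² = 3034.9081 + 10·10108.2916 = 104117.8241.
Posterior mean = (μ₀/σ₀² + n·x̄/σ²)/(1/σ₀² + n/σ²) = (σ²·μ₀ + σ₀²·n·x̄)/(σ² + n·σ₀²) = (3034.9081·285.56 + 10108.2916·2792.83)/104117.8241 = 29097388.386264/104117.8241 = 279.4660.

279.4660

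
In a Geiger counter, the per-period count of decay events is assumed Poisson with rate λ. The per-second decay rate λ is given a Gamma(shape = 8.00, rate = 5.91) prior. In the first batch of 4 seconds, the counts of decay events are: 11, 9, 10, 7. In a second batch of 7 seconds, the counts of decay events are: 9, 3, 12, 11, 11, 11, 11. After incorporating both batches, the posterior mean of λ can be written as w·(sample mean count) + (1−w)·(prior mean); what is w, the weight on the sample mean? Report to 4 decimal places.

With a Gamma(shape α, rate β) prior, the Poisson likelihood is conjugate: the posterior is Gamma(α + ΣXᵢ, β + n).
Total number of seconds: n = 4 + 7 = 11.
Posterior mean = (α₀+S)/(β₀+n) = [n/(β₀+n)]·(S/n) + [β₀/(β₀+n)]·(α₀/β₀), so only n and β₀ enter the weight.
Weight on data w = n/(β₀+n) = 11/(5.91+11) = 11/16.91 = 0.6505.

0.6505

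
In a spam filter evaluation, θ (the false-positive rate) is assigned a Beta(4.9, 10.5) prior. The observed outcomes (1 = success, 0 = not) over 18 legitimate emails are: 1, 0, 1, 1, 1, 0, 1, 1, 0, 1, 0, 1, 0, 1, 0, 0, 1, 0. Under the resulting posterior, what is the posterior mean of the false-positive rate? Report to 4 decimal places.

The Beta prior is conjugate to a Binomial/Bernoulli likelihood; the update adds successes to α and failures to β.
Posterior: Beta(α+k, β+n−k) = Beta(4.9+10, 10.5+8) = Beta(14.9, 18.5).
Posterior mean = α/(α+β) = 14.9/33.4 = 0.4461.

0.4461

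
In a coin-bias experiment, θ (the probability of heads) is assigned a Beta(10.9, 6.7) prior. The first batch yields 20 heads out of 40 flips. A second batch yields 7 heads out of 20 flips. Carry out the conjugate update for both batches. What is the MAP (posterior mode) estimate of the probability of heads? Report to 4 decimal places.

0.4881

The Beta prior is conjugate to a Binomial/Bernoulli likelihood; the update adds successes to α and failures to β.
After batch 1: Beta(10.9+20, 6.7+20) = Beta(30.9, 26.7).
After batch 2: Beta(30.9+7, 26.7+13) = Beta(37.9, 39.7).
Mode of Beta(a,b) for a,b>1 is (a−1)/(a+b−2) = 36.9/75.6 = 0.4881.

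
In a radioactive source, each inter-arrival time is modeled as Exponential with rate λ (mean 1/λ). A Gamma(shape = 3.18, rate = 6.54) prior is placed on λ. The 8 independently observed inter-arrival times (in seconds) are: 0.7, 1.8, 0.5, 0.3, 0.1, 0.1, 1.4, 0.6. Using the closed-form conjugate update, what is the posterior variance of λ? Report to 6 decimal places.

0.077124

With a Gamma(shape α, rate β) prior on the exponential rate λ, the posterior after n observations with total T = Σxᵢ is Gamma(α+n, β+T).
Sum of observations T = 5.5 seconds; n = 8.
Posterior: Gamma(3.18+8, 6.54+5.5) = Gamma(11.18, 12.04).
Var = α/β² = 0.077124.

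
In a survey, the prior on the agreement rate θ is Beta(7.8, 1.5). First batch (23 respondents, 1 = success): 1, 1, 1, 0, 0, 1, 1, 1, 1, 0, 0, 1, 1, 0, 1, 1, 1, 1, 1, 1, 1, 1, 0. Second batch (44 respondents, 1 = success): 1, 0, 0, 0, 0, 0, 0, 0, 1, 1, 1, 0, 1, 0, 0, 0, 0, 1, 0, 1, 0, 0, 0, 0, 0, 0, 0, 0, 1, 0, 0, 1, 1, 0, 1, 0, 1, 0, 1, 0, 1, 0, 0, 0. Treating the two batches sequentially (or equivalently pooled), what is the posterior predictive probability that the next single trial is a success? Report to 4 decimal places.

The Beta prior is conjugate to a Binomial/Bernoulli likelihood; the update adds successes to α and failures to β.
After batch 1: Beta(7.8+17, 1.5+6) = Beta(24.8, 7.5).
After batch 2: Beta(24.8+14, 7.5+30) = Beta(38.8, 37.5).
For a single future Bernoulli trial, P(success | data) = α/(α+β) = 0.5085.

0.5085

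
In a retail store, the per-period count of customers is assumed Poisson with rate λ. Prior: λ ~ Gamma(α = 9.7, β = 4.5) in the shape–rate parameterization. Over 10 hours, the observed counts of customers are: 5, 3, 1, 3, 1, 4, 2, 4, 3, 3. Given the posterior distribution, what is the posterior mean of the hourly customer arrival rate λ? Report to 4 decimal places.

With a Gamma(shape α, rate β) prior, the Poisson likelihood is conjugate: the posterior is Gamma(α + ΣXᵢ, β + n).
Sum of counts S = 29 over n = 10 hours.
Posterior: Gamma(α+S, β+n) = Gamma(9.7+29, 4.5+10) = Gamma(38.7, 14.5).
Posterior mean = α/β = 38.7/14.5 = 2.6690.

2.6690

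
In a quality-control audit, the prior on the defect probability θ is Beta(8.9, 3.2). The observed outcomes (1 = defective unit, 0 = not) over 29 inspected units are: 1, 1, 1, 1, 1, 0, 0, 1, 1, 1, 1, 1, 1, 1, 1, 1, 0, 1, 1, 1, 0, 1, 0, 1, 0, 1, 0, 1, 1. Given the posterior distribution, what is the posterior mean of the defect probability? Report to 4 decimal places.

The Beta prior is conjugate to a Binomial/Bernoulli likelihood; the update adds successes to α and failures to β.
Posterior: Beta(α+k, β+n−k) = Beta(8.9+22, 3.2+7) = Beta(30.9, 10.2).
Posterior mean = α/(α+β) = 30.9/41.1 = 0.7518.

0.7518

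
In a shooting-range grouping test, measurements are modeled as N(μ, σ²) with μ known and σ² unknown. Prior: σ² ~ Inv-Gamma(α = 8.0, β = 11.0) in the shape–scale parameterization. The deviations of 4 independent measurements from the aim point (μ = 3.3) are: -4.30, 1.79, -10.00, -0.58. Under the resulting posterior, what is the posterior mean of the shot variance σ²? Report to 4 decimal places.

With known mean μ and an Inverse-Gamma(α, β) prior on σ², the Normal likelihood is conjugate: posterior is Inv-Gamma(α + n/2, β + Σ(xᵢ−μ)²/2).
Σ(xᵢ−μ)² = (-4.30)² + (1.79)² + (-10.00)² + (-0.58)² = 122.0305.
Posterior: Inv-Gamma(8.0 + 4/2, 11.0 + 122.0305/2) = Inv-Gamma(10.00, 72.01525).
E[σ²|data] = β/(α−1) = 72.01525/9.00 = 8.0017.

8.0017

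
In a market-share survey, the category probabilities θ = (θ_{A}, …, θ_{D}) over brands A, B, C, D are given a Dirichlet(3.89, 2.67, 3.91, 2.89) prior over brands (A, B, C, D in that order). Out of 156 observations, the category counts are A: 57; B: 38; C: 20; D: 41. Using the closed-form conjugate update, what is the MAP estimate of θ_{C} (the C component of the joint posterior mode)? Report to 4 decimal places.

0.1385

The Dirichlet prior is conjugate to the Multinomial likelihood: each posterior αⱼ = prior αⱼ + observed count nⱼ.
Posterior concentration: (60.89, 40.67, 23.91, 43.89), total = 169.36.
Joint mode component: (α_{C}−1)/(Σα−K) = 22.91/165.36 = 0.1385.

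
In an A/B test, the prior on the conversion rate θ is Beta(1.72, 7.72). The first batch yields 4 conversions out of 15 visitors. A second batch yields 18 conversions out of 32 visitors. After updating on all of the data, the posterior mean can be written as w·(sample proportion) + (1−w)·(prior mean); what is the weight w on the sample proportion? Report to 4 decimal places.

0.8327

The Beta prior is conjugate to a Binomial/Bernoulli likelihood; the update adds successes to α and failures to β.
Total number of visitors: n = 15 + 32 = 47.
Posterior mean = (α₀+k)/(α₀+β₀+n) = [n/(α₀+β₀+n)]·(k/n) + [(α₀+β₀)/(α₀+β₀+n)]·α₀/(α₀+β₀), so only n and the prior enter the weight.
The weight on the data is w = n/(α₀+β₀+n) = 47/(1.72+7.72+47) = 47/56.44 = 0.8327.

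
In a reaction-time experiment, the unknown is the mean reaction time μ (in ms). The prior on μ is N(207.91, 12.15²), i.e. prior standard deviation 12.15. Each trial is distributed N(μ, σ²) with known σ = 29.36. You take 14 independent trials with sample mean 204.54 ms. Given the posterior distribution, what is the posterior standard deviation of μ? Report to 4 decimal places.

6.5916

For Normal data with known variance σ², a Normal(μ₀, σ₀²) prior on μ is conjugate. Posterior precision = 1/σ₀² + n/σ²; posterior mean is the precision-weighted average of μ₀ and x̄.
σ₀² = 12.15² = 147.6225, σ² = 29.36² = 862.0096; σ² + n·σ₀² = 862.0096 + 14·147.6225 = 2928.7246.
Posterior precision = 1/σ₀² + n/σ² = 1/147.6225 + 14/862.0096 = (σ² + n·σ₀²)/(σ₀²σ²) = 2928.7246/(147.6225·862.0096); posterior variance σₙ² = σ₀²σ²/(σ² + n·σ₀²) = 147.6225·862.0096/2928.7246 = 43.449634.
Posterior SD = √σₙ² = √(147.6225·862.0096/2928.7246) = 6.5916.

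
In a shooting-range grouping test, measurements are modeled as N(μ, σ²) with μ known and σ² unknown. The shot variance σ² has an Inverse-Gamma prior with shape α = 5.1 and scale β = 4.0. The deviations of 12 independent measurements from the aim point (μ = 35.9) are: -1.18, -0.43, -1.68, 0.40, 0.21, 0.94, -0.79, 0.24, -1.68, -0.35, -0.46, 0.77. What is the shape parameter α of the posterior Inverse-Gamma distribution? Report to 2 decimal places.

11.10

With known mean μ and an Inverse-Gamma(α, β) prior on σ², the Normal likelihood is conjugate: posterior is Inv-Gamma(α + n/2, β + Σ(xᵢ−μ)²/2).
Σ(xᵢ−μ)² = (-1.18)² + (-0.43)² + (-1.68)² + (0.40)² + (0.21)² + (0.94)² + (-0.79)² + (0.24)² + (-1.68)² + (-0.35)² + (-0.46)² + (0.77)² = 9.9185.
Posterior: Inv-Gamma(5.1 + 12/2, 4.0 + 9.9185/2) = Inv-Gamma(11.10, 8.95925).
Posterior α = 11.10.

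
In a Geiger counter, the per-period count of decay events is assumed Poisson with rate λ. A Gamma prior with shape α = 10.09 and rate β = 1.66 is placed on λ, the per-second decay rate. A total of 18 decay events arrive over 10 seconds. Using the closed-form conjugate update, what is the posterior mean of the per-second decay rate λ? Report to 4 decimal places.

With a Gamma(shape α, rate β) prior, the Poisson likelihood is conjugate: the posterior is Gamma(α + ΣXᵢ, β + n).
Posterior: Gamma(α+S, β+n) = Gamma(10.09+18, 1.66+10) = Gamma(28.09, 11.66).
Posterior mean = α/β = 28.09/11.66 = 2.4091.

2.4091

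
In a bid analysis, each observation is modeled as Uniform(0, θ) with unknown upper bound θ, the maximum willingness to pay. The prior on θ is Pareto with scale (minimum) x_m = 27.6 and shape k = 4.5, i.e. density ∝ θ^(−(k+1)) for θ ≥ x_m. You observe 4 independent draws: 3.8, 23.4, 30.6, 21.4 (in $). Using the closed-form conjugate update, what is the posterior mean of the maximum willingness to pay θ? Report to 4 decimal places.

34.6800

A Pareto(scale x_m, shape k) prior on the upper bound θ of Uniform(0, θ) is conjugate: posterior is Pareto(max(x_m, max xᵢ), k + n).
Sample maximum = 30.6; prior scale x_m = 27.6 → posterior scale = max = 30.6.
Posterior shape = 4.5 + 4 = 8.5.
E[θ|data] = k·x_m/(k−1) = 8.5·30.6/7.5 = 34.6800.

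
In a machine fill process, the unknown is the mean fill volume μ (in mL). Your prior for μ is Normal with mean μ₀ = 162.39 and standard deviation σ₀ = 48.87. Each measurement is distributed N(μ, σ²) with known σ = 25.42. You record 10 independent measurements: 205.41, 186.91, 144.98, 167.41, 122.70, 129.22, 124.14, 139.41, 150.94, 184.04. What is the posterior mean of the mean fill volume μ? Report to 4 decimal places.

155.6971

For Normal data with known variance σ², a Normal(μ₀, σ₀²) prior on μ is conjugate. Posterior precision = 1/σ₀² + n/σ²; posterior mean is the precision-weighted average of μ₀ and x̄.
Σxᵢ = 205.41 + 186.91 + 144.98 + 167.41 + 122.70 + 129.22 + 124.14 + 139.41 + 150.94 + 184.04 = 1555.16, so n·x̄ = 1555.16.
σ₀² = 48.87² = 2388.2769, σ² = 25.42² = 646.1764; σ² + n·σ₀² = 646.1764 + 10·2388.2769 = 24528.9454.
Posterior mean = (μ₀/σ₀² + n·x̄/σ²)/(1/σ₀² + n/σ²) = (σ²·μ₀ + σ₀²·n·x̄)/(σ² + n·σ₀²) = (646.1764·162.39 + 2388.2769·1555.16)/24528.9454 = 3819085.2894/24528.9454 = 155.6971.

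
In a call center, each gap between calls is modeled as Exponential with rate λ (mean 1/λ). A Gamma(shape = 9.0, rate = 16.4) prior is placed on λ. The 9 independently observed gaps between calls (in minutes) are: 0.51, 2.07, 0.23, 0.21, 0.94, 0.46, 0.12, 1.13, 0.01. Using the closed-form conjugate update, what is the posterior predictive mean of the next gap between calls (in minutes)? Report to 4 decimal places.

1.2988

With a Gamma(shape α, rate β) prior on the exponential rate λ, the posterior after n observations with total T = Σxᵢ is Gamma(α+n, β+T).
Sum of observations T = 5.68 minutes; n = 9.
Posterior: Gamma(9.0+9, 16.4+5.68) = Gamma(18.0, 22.08).
The predictive distribution for the next observation is Lomax; its mean is β/(α−1) = 22.08/17.0 = 1.2988.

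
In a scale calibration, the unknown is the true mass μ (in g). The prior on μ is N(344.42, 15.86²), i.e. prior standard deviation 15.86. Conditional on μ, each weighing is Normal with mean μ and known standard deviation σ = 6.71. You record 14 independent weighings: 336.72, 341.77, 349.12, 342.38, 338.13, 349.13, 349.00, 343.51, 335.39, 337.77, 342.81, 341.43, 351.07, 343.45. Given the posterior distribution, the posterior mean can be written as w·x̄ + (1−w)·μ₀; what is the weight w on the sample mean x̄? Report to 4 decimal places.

0.9874

For Normal data with known variance σ², a Normal(μ₀, σ₀²) prior on μ is conjugate. Posterior precision = 1/σ₀² + n/σ²; posterior mean is the precision-weighted average of μ₀ and x̄.
σ₀² = 15.86² = 251.5396, σ² = 6.71² = 45.0241. Prior precision 1/σ₀² = 1/251.5396; data precision n/σ² = 14/45.0241.
w = (n/σ²)/(1/σ₀² + n/σ²) = n·σ₀²/(σ² + n·σ₀²) = 14·251.5396/(45.0241 + 14·251.5396) = 3521.5544/3566.5785 = 0.9874.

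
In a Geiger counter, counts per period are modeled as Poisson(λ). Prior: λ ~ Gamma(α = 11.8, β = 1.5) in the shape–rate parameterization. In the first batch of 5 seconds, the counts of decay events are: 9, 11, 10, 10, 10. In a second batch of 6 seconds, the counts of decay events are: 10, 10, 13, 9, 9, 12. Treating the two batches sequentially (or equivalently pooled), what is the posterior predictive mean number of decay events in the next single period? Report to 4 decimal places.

With a Gamma(shape α, rate β) prior, the Poisson likelihood is conjugate: the posterior is Gamma(α + ΣXᵢ, β + n).
Batch 1: sum of counts S = 50 over n = 5 seconds.
After batch 1: Gamma(α+S, β+n) = Gamma(11.8+50, 1.5+5) = Gamma(61.8, 6.5).
Batch 2: sum of counts S = 63 over n = 6 seconds.
After batch 2: Gamma(α+S, β+n) = Gamma(61.8+63, 6.5+6) = Gamma(124.8, 12.5).
The predictive distribution for one future period is NegBinom with mean α/β = 9.9840.

9.9840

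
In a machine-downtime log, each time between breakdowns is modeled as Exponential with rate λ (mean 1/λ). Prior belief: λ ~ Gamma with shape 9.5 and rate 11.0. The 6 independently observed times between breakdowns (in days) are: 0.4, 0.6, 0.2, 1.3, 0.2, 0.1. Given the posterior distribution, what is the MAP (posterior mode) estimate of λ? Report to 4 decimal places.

1.0507

With a Gamma(shape α, rate β) prior on the exponential rate λ, the posterior after n observations with total T = Σxᵢ is Gamma(α+n, β+T).
Sum of observations T = 2.8 days; n = 6.
Posterior: Gamma(9.5+6, 11.0+2.8) = Gamma(15.5, 13.8).
Mode = (α−1)/β = 1.0507.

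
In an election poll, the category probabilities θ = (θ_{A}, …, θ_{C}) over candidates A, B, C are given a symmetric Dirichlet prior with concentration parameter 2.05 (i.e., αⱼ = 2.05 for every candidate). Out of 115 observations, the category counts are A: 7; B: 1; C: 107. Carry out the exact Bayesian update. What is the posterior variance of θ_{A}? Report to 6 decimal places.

The Dirichlet prior is conjugate to the Multinomial likelihood: each posterior αⱼ = prior αⱼ + observed count nⱼ.
Posterior concentration: (9.05, 3.05, 109.05), total = 121.15.
Var[θ_j] = α_j(Σα−α_j)/((Σα)²(Σα+1)) = 9.05·112.10/(121.15²·122.15) = 0.000566.

0.000566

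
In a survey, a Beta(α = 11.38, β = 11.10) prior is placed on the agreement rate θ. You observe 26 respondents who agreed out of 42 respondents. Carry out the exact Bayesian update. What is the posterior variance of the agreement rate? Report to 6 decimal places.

The Beta prior is conjugate to a Binomial/Bernoulli likelihood; the update adds successes to α and failures to β.
Posterior: Beta(α+k, β+n−k) = Beta(11.38+26, 11.10+16) = Beta(37.38, 27.10).
Var = αβ/((α+β)²(α+β+1)) = 37.38·27.10/(64.48²·65.48) = 0.003721.

0.003721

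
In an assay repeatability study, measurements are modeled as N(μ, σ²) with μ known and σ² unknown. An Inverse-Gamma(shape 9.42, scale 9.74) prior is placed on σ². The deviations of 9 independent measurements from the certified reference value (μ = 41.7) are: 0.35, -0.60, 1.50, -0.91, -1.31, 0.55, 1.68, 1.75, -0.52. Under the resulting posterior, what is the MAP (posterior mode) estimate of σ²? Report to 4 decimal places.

With known mean μ and an Inverse-Gamma(α, β) prior on σ², the Normal likelihood is conjugate: posterior is Inv-Gamma(α + n/2, β + Σ(xᵢ−μ)²/2).
Σ(xᵢ−μ)² = (0.35)² + (-0.60)² + (1.50)² + (-0.91)² + (-1.31)² + (0.55)² + (1.68)² + (1.75)² + (-0.52)² = 11.7345.
Posterior: Inv-Gamma(9.42 + 9/2, 9.74 + 11.7345/2) = Inv-Gamma(13.92, 15.60725).
Mode = β/(α+1) = 15.60725/14.92 = 1.0461.

1.0461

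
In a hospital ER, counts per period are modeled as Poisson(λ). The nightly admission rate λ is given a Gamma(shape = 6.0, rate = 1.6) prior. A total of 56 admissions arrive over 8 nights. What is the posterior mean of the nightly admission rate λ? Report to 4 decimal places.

With a Gamma(shape α, rate β) prior, the Poisson likelihood is conjugate: the posterior is Gamma(α + ΣXᵢ, β + n).
Posterior: Gamma(α+S, β+n) = Gamma(6.0+56, 1.6+8) = Gamma(62.0, 9.6).
Posterior mean = α/β = 62.0/9.6 = 6.4583.

6.4583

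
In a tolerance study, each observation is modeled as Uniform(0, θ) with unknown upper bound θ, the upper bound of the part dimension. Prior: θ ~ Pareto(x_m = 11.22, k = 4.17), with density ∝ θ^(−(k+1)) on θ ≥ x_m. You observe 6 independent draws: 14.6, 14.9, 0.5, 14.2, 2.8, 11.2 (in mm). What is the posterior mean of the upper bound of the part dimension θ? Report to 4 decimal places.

A Pareto(scale x_m, shape k) prior on the upper bound θ of Uniform(0, θ) is conjugate: posterior is Pareto(max(x_m, max xᵢ), k + n).
Sample maximum = 14.9; prior scale x_m = 11.22 → posterior scale = max = 14.90.
Posterior shape = 4.17 + 6 = 10.17.
E[θ|data] = k·x_m/(k−1) = 10.17·14.90/9.17 = 16.5249.

16.5249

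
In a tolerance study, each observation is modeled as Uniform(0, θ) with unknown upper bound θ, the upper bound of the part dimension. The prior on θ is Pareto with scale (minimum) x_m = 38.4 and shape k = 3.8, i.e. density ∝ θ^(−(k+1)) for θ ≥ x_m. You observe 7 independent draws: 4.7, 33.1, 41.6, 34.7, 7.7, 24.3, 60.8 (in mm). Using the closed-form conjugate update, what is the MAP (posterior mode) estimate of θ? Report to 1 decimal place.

60.8

A Pareto(scale x_m, shape k) prior on the upper bound θ of Uniform(0, θ) is conjugate: posterior is Pareto(max(x_m, max xᵢ), k + n).
Sample maximum = 60.8; prior scale x_m = 38.4 → posterior scale = max = 60.8.
Posterior shape = 3.8 + 7 = 10.8.
The Pareto density is decreasing on [x_m, ∞), so the mode is x_m = 60.8.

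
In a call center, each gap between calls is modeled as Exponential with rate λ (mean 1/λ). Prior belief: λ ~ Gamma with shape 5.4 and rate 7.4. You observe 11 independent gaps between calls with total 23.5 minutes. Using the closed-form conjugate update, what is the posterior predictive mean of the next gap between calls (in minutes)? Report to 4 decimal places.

2.0065

With a Gamma(shape α, rate β) prior on the exponential rate λ, the posterior after n observations with total T = Σxᵢ is Gamma(α+n, β+T).
Posterior: Gamma(5.4+11, 7.4+23.5) = Gamma(16.4, 30.9).
The predictive distribution for the next observation is Lomax; its mean is β/(α−1) = 30.9/15.4 = 2.0065.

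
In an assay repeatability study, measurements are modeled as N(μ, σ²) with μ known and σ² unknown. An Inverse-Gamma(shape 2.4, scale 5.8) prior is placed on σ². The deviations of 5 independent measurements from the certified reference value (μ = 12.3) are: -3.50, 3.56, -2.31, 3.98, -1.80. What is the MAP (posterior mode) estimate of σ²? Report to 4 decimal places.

With known mean μ and an Inverse-Gamma(α, β) prior on σ², the Normal likelihood is conjugate: posterior is Inv-Gamma(α + n/2, β + Σ(xᵢ−μ)²/2).
Σ(xᵢ−μ)² = (-3.50)² + (3.56)² + (-2.31)² + (3.98)² + (-1.80)² = 49.3401.
Posterior: Inv-Gamma(2.4 + 5/2, 5.8 + 49.3401/2) = Inv-Gamma(4.90, 30.47005).
Mode = β/(α+1) = 30.47005/5.90 = 5.1644.

5.1644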